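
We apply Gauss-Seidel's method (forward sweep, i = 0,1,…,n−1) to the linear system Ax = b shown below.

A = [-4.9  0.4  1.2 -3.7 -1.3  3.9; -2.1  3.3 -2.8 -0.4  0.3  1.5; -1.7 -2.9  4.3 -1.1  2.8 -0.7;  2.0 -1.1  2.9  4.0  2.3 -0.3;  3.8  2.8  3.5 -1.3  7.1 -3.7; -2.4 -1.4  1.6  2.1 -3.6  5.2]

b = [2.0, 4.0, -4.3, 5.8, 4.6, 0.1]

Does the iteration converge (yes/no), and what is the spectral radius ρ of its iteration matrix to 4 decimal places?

no, ρ = 1.5248

Let D = diag(-4.9, 3.3, 4.3, 4, 7.1, 5.2); L, U the strict triangles.
GS T = -(D+L)⁻¹U: row 0 first, T[0,4] = -(-1.3)/(-4.9) = -0.2653; later rows by forward substitution.
  T[0,:] = [+0.0000, +0.0816, +0.2449, -0.7551, -0.2653, +0.7959]
  T[1,:] = [+0.0000, +0.0519, +1.0043, -0.3593, -0.2597, +0.0519]
  T[2,:] = [+0.0000, +0.0673, +0.7742, -0.2850, -0.9312, +0.5125]
  T[3,:] = [+0.0000, -0.0753, -0.4075, +0.4854, +0.1614, -0.6802]
  T[4,:] = [+0.0000, -0.1111, -0.9834, +0.7752, +0.7330, -0.3025]
  T[5,:] = [+0.0000, -0.0156, -0.3710, -0.0169, +0.5365, +0.2889]
moduli |λ_i(T)| = 1.5248, 1.0016, 0.1625, 0.0994, 0.0994, 0.0000.
ρ(T) = max|λ| = 1.5248; 1.5248 > 1 ⇒ diverges.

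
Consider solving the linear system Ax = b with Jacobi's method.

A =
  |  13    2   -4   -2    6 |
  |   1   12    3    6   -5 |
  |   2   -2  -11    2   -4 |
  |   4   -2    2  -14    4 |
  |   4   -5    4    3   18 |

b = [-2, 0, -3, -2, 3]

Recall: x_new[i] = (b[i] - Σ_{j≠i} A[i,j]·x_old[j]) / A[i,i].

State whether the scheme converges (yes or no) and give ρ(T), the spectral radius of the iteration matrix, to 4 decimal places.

yes, ρ = 0.8597

Write A = D+L+U with D = diag(13, 12, -11, -14, 18).
T_J = -D⁻¹(L+U): T[1,0] = -(1)/(12) = -0.0833; T[1,1] = 0.
  T[0,:] = [+0.0000 -0.1538 +0.3077 +0.1538 -0.4615]
  T[1,:] = [-0.0833 +0.0000 -0.2500 -0.5000 +0.4167]
  T[2,:] = [+0.1818 -0.1818 +0.0000 +0.1818 -0.3636]
  T[3,:] = [+0.2857 -0.1429 +0.1429 +0.0000 +0.2857]
  T[4,:] = [-0.2222 +0.2778 -0.2222 -0.1667 +0.0000]
|λ(T)| sorted: 0.8597, 0.5115, 0.2425, 0.1682, 0.1682.
ρ(T) = max|λ| = 0.8597; 0.8597 < 1, so it converges for any x₀.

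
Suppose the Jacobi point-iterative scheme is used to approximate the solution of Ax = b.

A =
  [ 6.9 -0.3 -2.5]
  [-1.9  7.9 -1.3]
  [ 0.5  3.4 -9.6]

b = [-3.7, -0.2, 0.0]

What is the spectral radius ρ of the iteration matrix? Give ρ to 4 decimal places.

0.4057

Diagonal D = diag(6.9, 7.9, -9.6); L, U strict lower/upper.
T_J = -D⁻¹(L+U): T[1,0] = -(-1.9)/(7.9) = +0.2405; T[1,1] = 0.
  T[0,:] = [+0.0000  +0.0435  +0.3623]
  T[1,:] = [+0.2405  +0.0000  +0.1646]
  T[2,:] = [+0.0521  +0.3542  +0.0000]
|λ(T)| sorted: 0.4057, 0.2775, 0.2775.
ρ = 0.4057; 0.4057 < 1: convergent.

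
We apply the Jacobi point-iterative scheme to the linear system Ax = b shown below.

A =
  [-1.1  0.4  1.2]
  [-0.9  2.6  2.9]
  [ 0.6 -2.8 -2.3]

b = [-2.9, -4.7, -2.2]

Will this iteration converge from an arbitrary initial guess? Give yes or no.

no

Let D = diag(-1.1, 2.6, -2.3); L, U the strict triangles.
Jacobi T = -D⁻¹(L+U): T[2,0] = -(0.6)/(-2.3) = +0.2609; T[2,2] = 0.
  T[0,:] = [+0.0000 +0.3636 +1.0909]
  T[1,:] = [+0.3462 +0.0000 -1.1154]
  T[2,:] = [+0.2609 -1.2174 +0.0000]
|roots of det(T-λI)|: 1.4675, 1.1250, 0.3425.
spectral radius ρ = 1.4675; 1.4675 > 1, so it fails to converge.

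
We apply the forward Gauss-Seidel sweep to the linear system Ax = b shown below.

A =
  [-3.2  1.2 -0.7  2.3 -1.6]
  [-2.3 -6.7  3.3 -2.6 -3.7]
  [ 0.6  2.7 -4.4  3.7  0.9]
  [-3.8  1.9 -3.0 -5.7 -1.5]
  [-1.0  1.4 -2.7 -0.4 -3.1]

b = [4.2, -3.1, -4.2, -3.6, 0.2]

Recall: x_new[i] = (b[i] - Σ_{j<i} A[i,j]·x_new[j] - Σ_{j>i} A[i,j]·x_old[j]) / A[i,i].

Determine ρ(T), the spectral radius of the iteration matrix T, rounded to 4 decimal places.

Let D = diag(-3.2, -6.7, -4.4, -5.7, -3.1); L, U the strict triangles.
T_GS = -(D+L)⁻¹U: row 0 first, T[0,2] = -(-0.7)/(-3.2) = -0.2188; later rows by forward substitution.
  T[0,:] = [+0.0000 +0.3750 -0.2188 +0.7188 -0.5000]
  T[1,:] = [+0.0000 -0.1287 +0.5676 -0.6348 -0.3806]
  T[2,:] = [+0.0000 -0.0279 +0.3185 +0.5494 -0.0972]
  T[3,:] = [+0.0000 -0.2782 +0.1674 -0.9799 -0.0055]
  T[4,:] = [+0.0000 -0.1189 +0.0279 -0.8706 +0.0748]
eigenvalue magnitudes: 1.2882, 0.3247, 0.3247, 0.0971, 0.0000.
spectral radius ρ = 1.2882; 1.2882 > 1 ⇒ diverges.

1.2882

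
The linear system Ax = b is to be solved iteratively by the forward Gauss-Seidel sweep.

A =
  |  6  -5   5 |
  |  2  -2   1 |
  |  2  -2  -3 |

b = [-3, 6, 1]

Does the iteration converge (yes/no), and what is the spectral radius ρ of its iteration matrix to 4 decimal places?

yes, ρ = 0.8333

Split A = D + L + U, D = diag(6, -2, -3).
Gauss-Seidel: T = -(D+L)⁻¹U, row 0 first, T[0,2] = -(5)/(6) = -0.8333; later rows by forward substitution.
  T[0,:] = [+0.0000, +0.8333, -0.8333]
  T[1,:] = [+0.0000, +0.8333, -0.3333]
  T[2,:] = [+0.0000, +0.0000, -0.3333]
moduli |λ_i(T)| = 0.8333, 0.3333, 0.0000.
spectral radius ρ = 0.8333; 0.8333 < 1: convergent.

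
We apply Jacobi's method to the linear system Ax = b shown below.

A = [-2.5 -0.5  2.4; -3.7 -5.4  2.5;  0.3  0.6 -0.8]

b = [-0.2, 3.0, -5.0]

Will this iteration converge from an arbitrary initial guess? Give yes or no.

no

Diagonal D = diag(-2.5, -5.4, -0.8); L, U strict lower/upper.
T_J = -D⁻¹(L+U): T[1,2] = -(2.5)/(-5.4) = +0.4630; T[1,1] = 0.
  T[0,:] = [+0.0000 -0.2000 +0.9600]
  T[1,:] = [-0.6852 +0.0000 +0.4630]
  T[2,:] = [+0.3750 +0.7500 +0.0000]
moduli |λ_i(T)| = 1.1429, 0.6797, 0.6797.
ρ = 1.1429; 1.1429 > 1: divergent.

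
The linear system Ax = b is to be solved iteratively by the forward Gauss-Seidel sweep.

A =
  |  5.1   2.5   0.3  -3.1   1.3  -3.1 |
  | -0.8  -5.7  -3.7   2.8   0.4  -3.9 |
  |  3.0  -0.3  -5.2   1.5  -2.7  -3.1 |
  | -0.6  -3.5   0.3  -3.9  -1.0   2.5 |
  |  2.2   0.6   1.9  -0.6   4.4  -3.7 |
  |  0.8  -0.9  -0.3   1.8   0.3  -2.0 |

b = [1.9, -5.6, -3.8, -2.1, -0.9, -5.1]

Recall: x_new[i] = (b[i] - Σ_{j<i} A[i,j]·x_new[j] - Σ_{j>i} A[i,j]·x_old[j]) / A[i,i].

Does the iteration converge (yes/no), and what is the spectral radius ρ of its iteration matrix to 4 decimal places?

no, ρ = 1.5288

Let D = diag(5.1, -5.7, -5.2, -3.9, 4.4, -2); L, U the strict triangles.
T_GS = -(D+L)⁻¹U: row 0 first, T[0,2] = -(0.3)/(5.1) = -0.0588; later rows by forward substitution.
  T[0,:] = [+0.0000, -0.4902, -0.0588, +0.6078, -0.2549, +0.6078]
  T[1,:] = [+0.0000, +0.0688, -0.6409, +0.4059, +0.1060, -0.7695]
  T[2,:] = [+0.0000, -0.2868, +0.0030, +0.6157, -0.6724, -0.2011]
  T[3,:] = [+0.0000, -0.0084, +0.5844, -0.4104, -0.3640, +1.2226]
  T[4,:] = [+0.0000, +0.3584, +0.1952, -0.6811, +0.3537, +0.8955]
  T[5,:] = [+0.0000, -0.1378, +0.8197, -0.5034, -0.3233, +1.8543]
|λ(T)| sorted: 1.5288, 0.8377, 0.4292, 0.1200, 0.1200, 0.0000.
spectral radius ρ = 1.5288; 1.5288 > 1 ⇒ diverges.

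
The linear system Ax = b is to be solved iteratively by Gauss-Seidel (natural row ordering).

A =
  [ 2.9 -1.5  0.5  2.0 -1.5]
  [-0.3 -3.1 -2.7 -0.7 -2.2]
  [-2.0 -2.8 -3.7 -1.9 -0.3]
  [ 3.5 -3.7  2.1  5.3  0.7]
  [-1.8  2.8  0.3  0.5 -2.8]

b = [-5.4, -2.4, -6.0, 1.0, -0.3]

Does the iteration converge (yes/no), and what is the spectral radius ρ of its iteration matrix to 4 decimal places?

no, ρ = 1.3043

Write A = D+L+U with D = diag(2.9, -3.1, -3.7, 5.3, -2.8).
Gauss-Seidel: T = -(D+L)⁻¹U, row 0 first, T[0,4] = -(-1.5)/(2.9) = +0.5172; later rows by forward substitution.
  T[0,:] = [+0.0000, +0.5172, -0.1724, -0.6897, +0.5172]
  T[1,:] = [+0.0000, -0.0501, -0.8543, -0.1591, -0.7597]
  T[2,:] = [+0.0000, -0.2417, +0.7397, -0.0204, +0.2143]
  T[3,:] = [+0.0000, -0.2807, -0.7756, +0.3525, -1.0889]
  T[4,:] = [+0.0000, -0.4586, -0.8027, +0.3450, -1.2637]
|λ(T)| sorted: 1.3043, 0.8202, 0.1355, 0.1355, 0.0000.
ρ = 1.3043; 1.3043 > 1, so it fails to converge.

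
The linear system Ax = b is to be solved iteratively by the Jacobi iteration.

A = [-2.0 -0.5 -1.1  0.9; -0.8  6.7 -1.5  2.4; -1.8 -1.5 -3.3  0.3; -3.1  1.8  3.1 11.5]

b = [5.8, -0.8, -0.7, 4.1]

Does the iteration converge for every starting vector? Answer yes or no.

Let D = diag(-2, 6.7, -3.3, 11.5); L, U the strict triangles.
T_J = -D⁻¹(L+U): T[2,3] = -(0.3)/(-3.3) = +0.0909; T[2,2] = 0.
  T[0,:] = [+0.0000 -0.2500 -0.5500 +0.4500]
  T[1,:] = [+0.1194 +0.0000 +0.2239 -0.3582]
  T[2,:] = [-0.5455 -0.4545 +0.0000 +0.0909]
  T[3,:] = [+0.2696 -0.1565 -0.2696 +0.0000]
|λ(T)| sorted: 0.6641, 0.3620, 0.3620, 0.0165.
ρ(T) = max|λ| = 0.6641; 0.6641 < 1: convergent.

yes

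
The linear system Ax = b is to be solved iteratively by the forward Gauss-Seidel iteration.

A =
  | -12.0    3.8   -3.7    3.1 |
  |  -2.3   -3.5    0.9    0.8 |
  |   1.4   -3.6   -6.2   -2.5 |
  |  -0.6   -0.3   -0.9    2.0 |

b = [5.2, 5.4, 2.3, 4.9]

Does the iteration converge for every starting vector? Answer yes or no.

yes

A = D + L + U where D = diag(-12, -3.5, -6.2, 2).
GS T = -(D+L)⁻¹U: row 0 first, T[0,1] = -(3.8)/(-12) = +0.3167; later rows by forward substitution.
  T[0,:] = [+0.0000  +0.3167  -0.3083  +0.2583]
  T[1,:] = [+0.0000  -0.2081  +0.4598  +0.0588]
  T[2,:] = [+0.0000  +0.1923  -0.3366  -0.3790]
  T[3,:] = [+0.0000  +0.1503  -0.1750  -0.0842]
|λ(T)| sorted: 0.7149, 0.1174, 0.1174, 0.0000.
spectral radius ρ = 0.7149; 0.7149 < 1, so it converges for any x₀.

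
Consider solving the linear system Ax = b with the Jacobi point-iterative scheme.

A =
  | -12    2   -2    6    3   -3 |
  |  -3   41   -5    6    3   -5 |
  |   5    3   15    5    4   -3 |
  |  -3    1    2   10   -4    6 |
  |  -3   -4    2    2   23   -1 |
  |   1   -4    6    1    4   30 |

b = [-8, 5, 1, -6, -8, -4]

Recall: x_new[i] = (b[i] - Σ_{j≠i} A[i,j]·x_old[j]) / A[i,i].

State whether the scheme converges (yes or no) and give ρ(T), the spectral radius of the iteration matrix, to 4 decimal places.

Split A = D + L + U, D = diag(-12, 41, 15, 10, 23, 30).
Jacobi T = -D⁻¹(L+U): T[0,2] = -(-2)/(-12) = -0.1667; T[0,0] = 0.
  T[0,:] = [+0.0000  +0.1667  -0.1667  +0.5000  +0.2500  -0.2500]
  T[1,:] = [+0.0732  +0.0000  +0.1220  -0.1463  -0.0732  +0.1220]
  T[2,:] = [-0.3333  -0.2000  +0.0000  -0.3333  -0.2667  +0.2000]
  T[3,:] = [+0.3000  -0.1000  -0.2000  +0.0000  +0.4000  -0.6000]
  T[4,:] = [+0.1304  +0.1739  -0.0870  -0.0870  +0.0000  +0.0435]
  T[5,:] = [-0.0333  +0.1333  -0.2000  -0.0333  -0.1333  +0.0000]
moduli |λ_i(T)| = 0.5754, 0.3795, 0.3449, 0.1499, 0.1499, 0.0347.
ρ(T) = max|λ| = 0.5754; 0.5754 < 1 ⇒ converges.

yes, ρ = 0.5754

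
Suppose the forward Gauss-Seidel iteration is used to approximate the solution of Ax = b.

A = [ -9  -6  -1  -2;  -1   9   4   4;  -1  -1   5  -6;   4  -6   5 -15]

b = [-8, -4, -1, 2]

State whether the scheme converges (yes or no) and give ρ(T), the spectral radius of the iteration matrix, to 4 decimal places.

A = D + L + U where D = diag(-9, 9, 5, -15).
T_GS = -(D+L)⁻¹U: row 0 first, T[0,2] = -(-1)/(-9) = -0.1111; later rows by forward substitution.
  T[0,:] = [+0.0000 -0.6667 -0.1111 -0.2222]
  T[1,:] = [+0.0000 -0.0741 -0.4568 -0.4691]
  T[2,:] = [+0.0000 -0.1481 -0.1136 +1.0617]
  T[3,:] = [+0.0000 -0.1975 +0.1152 +0.4823]
|λ(T)| sorted: 0.8528, 0.3334, 0.3334, 0.0000.
ρ = 0.8528; 0.8528 < 1: convergent.

yes, ρ = 0.8528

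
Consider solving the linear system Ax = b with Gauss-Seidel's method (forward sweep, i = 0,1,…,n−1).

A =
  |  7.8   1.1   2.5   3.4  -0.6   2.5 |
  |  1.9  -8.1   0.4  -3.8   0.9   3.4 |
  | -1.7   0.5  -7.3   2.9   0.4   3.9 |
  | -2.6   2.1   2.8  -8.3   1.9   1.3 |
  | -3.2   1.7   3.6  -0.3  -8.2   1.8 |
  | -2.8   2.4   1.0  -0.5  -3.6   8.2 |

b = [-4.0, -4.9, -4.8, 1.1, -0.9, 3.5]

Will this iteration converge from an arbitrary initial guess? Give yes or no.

yes

Write A = D+L+U with D = diag(7.8, -8.1, -7.3, -8.3, -8.2, 8.2).
GS T = -(D+L)⁻¹U: row 0 first, T[0,5] = -(2.5)/(7.8) = -0.3205; later rows by forward substitution.
  T[0,:] = [+0.0000 -0.1410 -0.3205 -0.4359 +0.0769 -0.3205]
  T[1,:] = [+0.0000 -0.0331 -0.0258 -0.5714 +0.1292 +0.3446]
  T[2,:] = [+0.0000 +0.0306 +0.0729 +0.4596 +0.0457 +0.6325]
  T[3,:] = [+0.0000 +0.0461 +0.1185 +0.1470 +0.2529 +0.5576]
  T[4,:] = [+0.0000 +0.0599 +0.1474 +0.2481 +0.0076 +0.6733]
  T[5,:] = [+0.0000 -0.0131 -0.0388 +0.0802 +0.0016 +0.0422]
|λ(T)| sorted: 0.5205, 0.1588, 0.1530, 0.1530, 0.0245, 0.0000.
ρ = 0.5205; 0.5205 < 1, so it converges for any x₀.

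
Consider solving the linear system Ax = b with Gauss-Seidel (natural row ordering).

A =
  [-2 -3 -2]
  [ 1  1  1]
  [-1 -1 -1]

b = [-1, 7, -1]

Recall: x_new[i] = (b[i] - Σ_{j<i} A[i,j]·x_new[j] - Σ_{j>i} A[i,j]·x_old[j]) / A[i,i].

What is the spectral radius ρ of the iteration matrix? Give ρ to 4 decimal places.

1.5000

Diagonal D = diag(-2, 1, -1); L, U strict lower/upper.
T_GS = -(D+L)⁻¹U: row 0 first, T[0,2] = -(-2)/(-2) = -1.0000; later rows by forward substitution.
  T[0,:] = [+0.0000 -1.5000 -1.0000]
  T[1,:] = [+0.0000 +1.5000 +0.0000]
  T[2,:] = [+0.0000 +0.0000 +1.0000]
|roots of det(T-λI)|: 1.5000, 1.0000, 0.0000.
spectral radius ρ = 1.5000; 1.5000 > 1, so it fails to converge.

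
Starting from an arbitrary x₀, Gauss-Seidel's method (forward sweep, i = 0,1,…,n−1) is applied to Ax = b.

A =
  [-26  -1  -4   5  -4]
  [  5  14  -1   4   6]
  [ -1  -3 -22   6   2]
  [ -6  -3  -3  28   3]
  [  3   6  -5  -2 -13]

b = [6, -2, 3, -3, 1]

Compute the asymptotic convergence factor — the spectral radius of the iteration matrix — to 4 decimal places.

Split A = D + L + U, D = diag(-26, 14, -22, 28, -13).
GS T = -(D+L)⁻¹U: row 0 first, T[0,2] = -(-4)/(-26) = -0.1538; later rows by forward substitution.
  T[0,:] = [+0.0000 -0.0385 -0.1538 +0.1923 -0.1538]
  T[1,:] = [+0.0000 +0.0137 +0.1264 -0.3544 -0.3736]
  T[2,:] = [+0.0000 -0.0001 -0.0102 +0.3123 +0.1489]
  T[3,:] = [+0.0000 -0.0068 -0.0205 +0.0367 -0.1642]
  T[4,:] = [+0.0000 -0.0014 +0.0299 -0.2450 -0.2399]
eigenvalue magnitudes: 0.3631, 0.0859, 0.0859, 0.0069, 0.0000.
ρ = 0.3631; 0.3631 < 1: convergent.

0.3631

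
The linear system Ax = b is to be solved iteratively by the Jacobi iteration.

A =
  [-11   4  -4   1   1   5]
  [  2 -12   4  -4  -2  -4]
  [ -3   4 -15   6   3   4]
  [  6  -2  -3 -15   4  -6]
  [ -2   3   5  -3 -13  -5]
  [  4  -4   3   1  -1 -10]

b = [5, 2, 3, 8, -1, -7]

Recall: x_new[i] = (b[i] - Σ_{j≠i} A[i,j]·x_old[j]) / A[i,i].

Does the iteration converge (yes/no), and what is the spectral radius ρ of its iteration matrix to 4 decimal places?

Split A = D + L + U, D = diag(-11, -12, -15, -15, -13, -10).
Jacobi T = -D⁻¹(L+U): T[4,2] = -(5)/(-13) = +0.3846; T[4,4] = 0.
  T[0,:] = [+0.0000 +0.3636 -0.3636 +0.0909 +0.0909 +0.4545]
  T[1,:] = [+0.1667 +0.0000 +0.3333 -0.3333 -0.1667 -0.3333]
  T[2,:] = [-0.2000 +0.2667 +0.0000 +0.4000 +0.2000 +0.2667]
  T[3,:] = [+0.4000 -0.1333 -0.2000 +0.0000 +0.2667 -0.4000]
  T[4,:] = [-0.1538 +0.2308 +0.3846 -0.2308 +0.0000 -0.3846]
  T[5,:] = [+0.4000 -0.4000 +0.3000 +0.1000 -0.1000 +0.0000]
eigenvalue magnitudes: 1.1218, 0.4991, 0.4991, 0.4530, 0.2906, 0.0520.
ρ = 1.1218; 1.1218 > 1 ⇒ diverges.

no, ρ = 1.1218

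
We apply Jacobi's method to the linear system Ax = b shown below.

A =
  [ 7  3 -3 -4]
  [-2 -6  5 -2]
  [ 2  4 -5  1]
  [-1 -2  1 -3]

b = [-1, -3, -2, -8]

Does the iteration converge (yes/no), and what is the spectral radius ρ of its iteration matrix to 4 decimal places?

no, ρ = 1.1676

Diagonal D = diag(7, -6, -5, -3); L, U strict lower/upper.
Jacobi: T = -D⁻¹(L+U), T[0,1] = -(3)/(7) = -0.4286; T[0,0] = 0.
  T[0,:] = [+0.0000  -0.4286  +0.4286  +0.5714]
  T[1,:] = [-0.3333  +0.0000  +0.8333  -0.3333]
  T[2,:] = [+0.4000  +0.8000  +0.0000  +0.2000]
  T[3,:] = [-0.3333  -0.6667  +0.3333  +0.0000]
|roots of det(T-λI)|: 1.1676, 0.8258, 0.3370, 0.0049.
spectral radius ρ = 1.1676; 1.1676 > 1, so it fails to converge.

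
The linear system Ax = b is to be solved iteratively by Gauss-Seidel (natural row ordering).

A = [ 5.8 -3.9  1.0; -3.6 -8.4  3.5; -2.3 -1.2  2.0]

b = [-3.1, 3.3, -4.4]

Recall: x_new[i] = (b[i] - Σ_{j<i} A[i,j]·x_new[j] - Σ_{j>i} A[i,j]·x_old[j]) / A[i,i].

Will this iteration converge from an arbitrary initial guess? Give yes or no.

yes

Split A = D + L + U, D = diag(5.8, -8.4, 2).
T_GS = -(D+L)⁻¹U: row 0 first, T[0,2] = -(1)/(5.8) = -0.1724; later rows by forward substitution.
  T[0,:] = [+0.0000 +0.6724 -0.1724]
  T[1,:] = [+0.0000 -0.2882 +0.4906]
  T[2,:] = [+0.0000 +0.6004 +0.0961]
|λ(T)| sorted: 0.6718, 0.4796, 0.0000.
ρ(T) = max|λ| = 0.6718; 0.6718 < 1 ⇒ converges.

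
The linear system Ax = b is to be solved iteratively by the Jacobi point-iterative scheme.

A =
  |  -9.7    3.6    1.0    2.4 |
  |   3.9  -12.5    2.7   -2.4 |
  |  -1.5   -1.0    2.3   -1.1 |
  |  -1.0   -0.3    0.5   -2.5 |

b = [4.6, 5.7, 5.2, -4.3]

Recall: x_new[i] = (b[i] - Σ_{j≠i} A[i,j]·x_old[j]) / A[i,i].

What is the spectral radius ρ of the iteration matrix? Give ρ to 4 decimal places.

A = D + L + U where D = diag(-9.7, -12.5, 2.3, -2.5).
T_J = -D⁻¹(L+U): T[2,0] = -(-1.5)/(2.3) = +0.6522; T[2,2] = 0.
  T[0,:] = [+0.0000, +0.3711, +0.1031, +0.2474]
  T[1,:] = [+0.3120, +0.0000, +0.2160, -0.1920]
  T[2,:] = [+0.6522, +0.4348, +0.0000, +0.4783]
  T[3,:] = [-0.4000, -0.1200, +0.2000, +0.0000]
moduli |λ_i(T)| = 0.5874, 0.4521, 0.4521, 0.1986.
spectral radius ρ = 0.5874; 0.5874 < 1, so it converges for any x₀.

0.5874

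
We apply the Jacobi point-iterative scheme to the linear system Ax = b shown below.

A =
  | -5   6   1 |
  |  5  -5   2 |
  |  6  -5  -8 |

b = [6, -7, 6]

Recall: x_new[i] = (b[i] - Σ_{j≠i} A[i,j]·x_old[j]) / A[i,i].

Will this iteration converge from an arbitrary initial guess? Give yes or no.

Diagonal D = diag(-5, -5, -8); L, U strict lower/upper.
Jacobi: T = -D⁻¹(L+U), T[1,0] = -(5)/(-5) = +1.0000; T[1,1] = 0.
  T[0,:] = [+0.0000  +1.2000  +0.2000]
  T[1,:] = [+1.0000  +0.0000  +0.4000]
  T[2,:] = [+0.7500  -0.6250  +0.0000]
|λ(T)| sorted: 1.1427, 0.9188, 0.2238.
ρ(T) = max|λ| = 1.1427; 1.1427 > 1, so it fails to converge.

no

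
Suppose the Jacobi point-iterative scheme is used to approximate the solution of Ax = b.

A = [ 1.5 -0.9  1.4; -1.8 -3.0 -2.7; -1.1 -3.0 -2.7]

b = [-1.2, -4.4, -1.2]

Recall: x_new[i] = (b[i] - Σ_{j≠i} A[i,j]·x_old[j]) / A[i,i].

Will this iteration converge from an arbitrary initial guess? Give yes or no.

no

A = D + L + U where D = diag(1.5, -3, -2.7).
T_J = -D⁻¹(L+U): T[1,2] = -(-2.7)/(-3) = -0.9000; T[1,1] = 0.
  T[0,:] = [+0.0000, +0.6000, -0.9333]
  T[1,:] = [-0.6000, +0.0000, -0.9000]
  T[2,:] = [-0.4074, -1.1111, +0.0000]
|eigenvalues of T|: 1.1681, 0.5868, 0.5868.
ρ(T) = max|λ| = 1.1681; 1.1681 > 1 ⇒ diverges.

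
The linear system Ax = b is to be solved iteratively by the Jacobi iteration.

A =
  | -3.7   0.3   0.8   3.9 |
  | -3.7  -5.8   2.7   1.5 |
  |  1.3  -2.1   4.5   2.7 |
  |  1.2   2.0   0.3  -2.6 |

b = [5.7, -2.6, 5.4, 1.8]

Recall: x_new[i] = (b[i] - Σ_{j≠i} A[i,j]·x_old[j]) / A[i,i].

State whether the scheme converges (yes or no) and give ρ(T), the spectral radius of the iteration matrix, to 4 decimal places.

no, ρ = 1.1597

Write A = D+L+U with D = diag(-3.7, -5.8, 4.5, -2.6).
Jacobi: T = -D⁻¹(L+U), T[2,1] = -(-2.1)/(4.5) = +0.4667; T[2,2] = 0.
  T[0,:] = [+0.0000  +0.0811  +0.2162  +1.0541]
  T[1,:] = [-0.6379  +0.0000  +0.4655  +0.2586]
  T[2,:] = [-0.2889  +0.4667  +0.0000  -0.6000]
  T[3,:] = [+0.4615  +0.7692  +0.1154  +0.0000]
eigenvalue magnitudes: 1.1597, 0.9289, 0.9289, 0.1774.
ρ(T) = max|λ| = 1.1597; 1.1597 > 1, so it fails to converge.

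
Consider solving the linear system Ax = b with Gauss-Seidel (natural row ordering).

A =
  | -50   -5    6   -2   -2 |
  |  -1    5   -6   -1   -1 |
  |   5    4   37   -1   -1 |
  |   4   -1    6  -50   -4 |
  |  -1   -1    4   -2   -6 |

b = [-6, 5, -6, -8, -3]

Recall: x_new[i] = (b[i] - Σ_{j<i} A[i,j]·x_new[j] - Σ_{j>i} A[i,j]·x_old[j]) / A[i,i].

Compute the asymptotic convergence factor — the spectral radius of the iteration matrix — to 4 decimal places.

0.2413

Diagonal D = diag(-50, 5, 37, -50, -6); L, U strict lower/upper.
GS T = -(D+L)⁻¹U: row 0 first, T[0,1] = -(-5)/(-50) = -0.1000; later rows by forward substitution.
  T[0,:] = [+0.0000  -0.1000  +0.1200  -0.0400  -0.0400]
  T[1,:] = [+0.0000  -0.0200  +1.2240  +0.1920  +0.1920]
  T[2,:] = [+0.0000  +0.0157  -0.1485  +0.0117  +0.0117]
  T[3,:] = [+0.0000  -0.0057  -0.0327  -0.0056  -0.0856]
  T[4,:] = [+0.0000  +0.0324  -0.3121  -0.0157  +0.0110]
|eigenvalues of T|: 0.2413, 0.0654, 0.0654, 0.0420, 0.0000.
ρ = 0.2413; 0.2413 < 1, so it converges for any x₀.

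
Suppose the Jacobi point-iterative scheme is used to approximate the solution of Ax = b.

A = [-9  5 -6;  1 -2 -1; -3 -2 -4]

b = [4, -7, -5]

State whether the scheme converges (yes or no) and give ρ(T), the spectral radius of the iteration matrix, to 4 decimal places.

Write A = D+L+U with D = diag(-9, -2, -4).
T_J = -D⁻¹(L+U): T[1,2] = -(-1)/(-2) = -0.5000; T[1,1] = 0.
  T[0,:] = [+0.0000, +0.5556, -0.6667]
  T[1,:] = [+0.5000, +0.0000, -0.5000]
  T[2,:] = [-0.7500, -0.5000, +0.0000]
|eigenvalues of T|: 1.1621, 0.7032, 0.4589.
ρ(T) = max|λ| = 1.1621; 1.1621 > 1: divergent.

no, ρ = 1.1621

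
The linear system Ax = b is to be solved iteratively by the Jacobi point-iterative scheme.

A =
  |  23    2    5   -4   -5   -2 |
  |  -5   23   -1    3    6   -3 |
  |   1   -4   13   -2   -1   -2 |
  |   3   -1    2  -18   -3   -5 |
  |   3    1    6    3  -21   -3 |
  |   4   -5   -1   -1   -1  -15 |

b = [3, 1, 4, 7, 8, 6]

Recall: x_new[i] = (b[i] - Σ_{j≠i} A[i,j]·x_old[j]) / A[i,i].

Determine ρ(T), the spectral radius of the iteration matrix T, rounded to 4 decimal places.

0.6064

Diagonal D = diag(23, 23, 13, -18, -21, -15); L, U strict lower/upper.
Jacobi T = -D⁻¹(L+U): T[0,4] = -(-5)/(23) = +0.2174; T[0,0] = 0.
  T[0,:] = [+0.0000  -0.0870  -0.2174  +0.1739  +0.2174  +0.0870]
  T[1,:] = [+0.2174  +0.0000  +0.0435  -0.1304  -0.2609  +0.1304]
  T[2,:] = [-0.0769  +0.3077  +0.0000  +0.1538  +0.0769  +0.1538]
  T[3,:] = [+0.1667  -0.0556  +0.1111  +0.0000  -0.1667  -0.2778]
  T[4,:] = [+0.1429  +0.0476  +0.2857  +0.1429  +0.0000  -0.1429]
  T[5,:] = [+0.2667  -0.3333  -0.0667  -0.0667  -0.0667  +0.0000]
|roots of det(T-λI)|: 0.6064, 0.4133, 0.4133, 0.1794, 0.1794, 0.0130.
ρ = 0.6064; 0.6064 < 1: convergent.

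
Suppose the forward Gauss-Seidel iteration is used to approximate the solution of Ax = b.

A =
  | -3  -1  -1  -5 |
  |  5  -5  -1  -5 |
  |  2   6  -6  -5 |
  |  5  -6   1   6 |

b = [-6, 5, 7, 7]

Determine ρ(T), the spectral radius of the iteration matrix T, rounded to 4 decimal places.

Write A = D+L+U with D = diag(-3, -5, -6, 6).
Gauss-Seidel: T = -(D+L)⁻¹U, row 0 first, T[0,2] = -(-1)/(-3) = -0.3333; later rows by forward substitution.
  T[0,:] = [+0.0000  -0.3333  -0.3333  -1.6667]
  T[1,:] = [+0.0000  -0.3333  -0.5333  -2.6667]
  T[2,:] = [+0.0000  -0.4444  -0.6444  -4.0556]
  T[3,:] = [+0.0000  +0.0185  -0.1481  -0.6019]
|roots of det(T-λI)|: 1.5508, 0.1878, 0.1590, 0.0000.
ρ = 1.5508; 1.5508 > 1 ⇒ diverges.

1.5508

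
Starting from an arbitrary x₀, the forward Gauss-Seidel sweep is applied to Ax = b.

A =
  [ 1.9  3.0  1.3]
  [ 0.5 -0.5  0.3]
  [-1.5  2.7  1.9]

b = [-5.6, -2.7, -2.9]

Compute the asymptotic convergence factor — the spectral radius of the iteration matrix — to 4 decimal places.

Write A = D+L+U with D = diag(1.9, -0.5, 1.9).
T_GS = -(D+L)⁻¹U: row 0 first, T[0,2] = -(1.3)/(1.9) = -0.6842; later rows by forward substitution.
  T[0,:] = [+0.0000, -1.5789, -0.6842]
  T[1,:] = [+0.0000, -1.5789, -0.0842]
  T[2,:] = [+0.0000, +0.9972, -0.4205]
eigenvalue magnitudes: 1.5012, 0.4982, 0.0000.
ρ(T) = max|λ| = 1.5012; 1.5012 > 1: divergent.

1.5012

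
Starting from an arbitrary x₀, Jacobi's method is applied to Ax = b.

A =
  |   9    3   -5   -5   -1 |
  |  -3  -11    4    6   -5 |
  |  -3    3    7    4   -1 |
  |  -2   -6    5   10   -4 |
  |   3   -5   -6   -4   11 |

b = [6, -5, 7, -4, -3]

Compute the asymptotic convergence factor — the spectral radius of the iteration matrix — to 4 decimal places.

Let D = diag(9, -11, 7, 10, 11); L, U the strict triangles.
Jacobi: T = -D⁻¹(L+U), T[0,4] = -(-1)/(9) = +0.1111; T[0,0] = 0.
  T[0,:] = [+0.0000 -0.3333 +0.5556 +0.5556 +0.1111]
  T[1,:] = [-0.2727 +0.0000 +0.3636 +0.5455 -0.4545]
  T[2,:] = [+0.4286 -0.4286 +0.0000 -0.5714 +0.1429]
  T[3,:] = [+0.2000 +0.6000 -0.5000 +0.0000 +0.4000]
  T[4,:] = [-0.2727 +0.4545 +0.5455 +0.3636 +0.0000]
|roots of det(T-λI)|: 1.1888, 0.7092, 0.4117, 0.4018, 0.4018.
ρ = 1.1888; 1.1888 > 1: divergent.

1.1888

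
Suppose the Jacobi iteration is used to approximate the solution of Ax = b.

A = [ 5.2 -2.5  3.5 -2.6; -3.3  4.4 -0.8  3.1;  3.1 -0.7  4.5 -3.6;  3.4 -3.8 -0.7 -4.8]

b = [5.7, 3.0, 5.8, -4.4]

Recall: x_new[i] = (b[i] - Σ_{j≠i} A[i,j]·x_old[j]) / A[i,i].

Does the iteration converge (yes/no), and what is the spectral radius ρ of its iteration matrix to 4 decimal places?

no, ρ = 1.5617

Write A = D+L+U with D = diag(5.2, 4.4, 4.5, -4.8).
T_J = -D⁻¹(L+U): T[3,0] = -(3.4)/(-4.8) = +0.7083; T[3,3] = 0.
  T[0,:] = [+0.0000 +0.4808 -0.6731 +0.5000]
  T[1,:] = [+0.7500 +0.0000 +0.1818 -0.7045]
  T[2,:] = [-0.6889 +0.1556 +0.0000 +0.8000]
  T[3,:] = [+0.7083 -0.7917 -0.1458 +0.0000]
|λ(T)| sorted: 1.5617, 0.6614, 0.5343, 0.3660.
ρ = 1.5617; 1.5617 > 1, so it fails to converge.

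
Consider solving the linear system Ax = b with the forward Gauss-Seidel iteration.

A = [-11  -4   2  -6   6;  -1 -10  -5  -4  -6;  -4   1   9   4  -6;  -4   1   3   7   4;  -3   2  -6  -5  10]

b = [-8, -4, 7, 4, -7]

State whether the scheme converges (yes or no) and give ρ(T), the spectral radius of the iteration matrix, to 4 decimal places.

no, ρ = 1.3037

Write A = D+L+U with D = diag(-11, -10, 9, 7, 10).
T_GS = -(D+L)⁻¹U: row 0 first, T[0,2] = -(2)/(-11) = +0.1818; later rows by forward substitution.
  T[0,:] = [+0.0000  -0.3636  +0.1818  -0.5455  +0.5455]
  T[1,:] = [+0.0000  +0.0364  -0.5182  -0.3455  -0.6545]
  T[2,:] = [+0.0000  -0.1657  +0.1384  -0.6485  +0.9818]
  T[3,:] = [+0.0000  -0.1420  +0.1186  +0.0156  -0.5870]
  T[4,:] = [+0.0000  -0.2868  +0.3005  -0.4758  +0.5901]
eigenvalue magnitudes: 1.3037, 0.5847, 0.1348, 0.1348, 0.0000.
ρ = 1.3037; 1.3037 > 1: divergent.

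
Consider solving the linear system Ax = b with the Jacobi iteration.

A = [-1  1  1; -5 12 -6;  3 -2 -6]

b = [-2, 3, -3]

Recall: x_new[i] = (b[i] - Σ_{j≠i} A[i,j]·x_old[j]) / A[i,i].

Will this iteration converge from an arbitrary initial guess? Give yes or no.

Diagonal D = diag(-1, 12, -6); L, U strict lower/upper.
Jacobi: T = -D⁻¹(L+U), T[0,1] = -(1)/(-1) = +1.0000; T[0,0] = 0.
  T[0,:] = [+0.0000  +1.0000  +1.0000]
  T[1,:] = [+0.4167  +0.0000  +0.5000]
  T[2,:] = [+0.5000  -0.3333  +0.0000]
|eigenvalues of T|: 0.9323, 0.7794, 0.1529.
ρ = 0.9323; 0.9323 < 1 ⇒ converges.

yes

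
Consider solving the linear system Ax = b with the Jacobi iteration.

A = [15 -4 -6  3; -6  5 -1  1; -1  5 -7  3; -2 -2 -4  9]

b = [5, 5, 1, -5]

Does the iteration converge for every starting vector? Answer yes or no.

Diagonal D = diag(15, 5, -7, 9); L, U strict lower/upper.
Jacobi: T = -D⁻¹(L+U), T[3,2] = -(-4)/(9) = +0.4444; T[3,3] = 0.
  T[0,:] = [+0.0000 +0.2667 +0.4000 -0.2000]
  T[1,:] = [+1.2000 +0.0000 +0.2000 -0.2000]
  T[2,:] = [-0.1429 +0.7143 +0.0000 +0.4286]
  T[3,:] = [+0.2222 +0.2222 +0.4444 +0.0000]
|eigenvalues of T|: 0.8413, 0.6748, 0.6748, 0.2364.
ρ(T) = max|λ| = 0.8413; 0.8413 < 1, so it converges for any x₀.

yes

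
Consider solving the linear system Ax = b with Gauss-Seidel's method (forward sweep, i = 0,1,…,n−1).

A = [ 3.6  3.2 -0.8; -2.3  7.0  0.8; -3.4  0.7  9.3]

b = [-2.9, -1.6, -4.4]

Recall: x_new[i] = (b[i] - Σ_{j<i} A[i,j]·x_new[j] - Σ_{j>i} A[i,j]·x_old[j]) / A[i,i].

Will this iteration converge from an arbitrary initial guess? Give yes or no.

yes

Split A = D + L + U, D = diag(3.6, 7, 9.3).
T_GS = -(D+L)⁻¹U: row 0 first, T[0,1] = -(3.2)/(3.6) = -0.8889; later rows by forward substitution.
  T[0,:] = [+0.0000 -0.8889 +0.2222]
  T[1,:] = [+0.0000 -0.2921 -0.0413]
  T[2,:] = [+0.0000 -0.3030 +0.0843]
|eigenvalues of T|: 0.3228, 0.1151, 0.0000.
ρ = 0.3228; 0.3228 < 1, so it converges for any x₀.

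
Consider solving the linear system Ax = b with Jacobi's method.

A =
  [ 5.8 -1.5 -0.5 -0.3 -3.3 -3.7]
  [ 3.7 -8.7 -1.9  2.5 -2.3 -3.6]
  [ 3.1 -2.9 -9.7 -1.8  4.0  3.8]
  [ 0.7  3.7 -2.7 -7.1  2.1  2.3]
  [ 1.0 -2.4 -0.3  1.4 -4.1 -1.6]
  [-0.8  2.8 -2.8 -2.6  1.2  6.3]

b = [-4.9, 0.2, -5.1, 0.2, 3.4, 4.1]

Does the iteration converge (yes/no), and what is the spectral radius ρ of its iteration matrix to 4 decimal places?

Let D = diag(5.8, -8.7, -9.7, -7.1, -4.1, 6.3); L, U the strict triangles.
T_J = -D⁻¹(L+U): T[1,0] = -(3.7)/(-8.7) = +0.4253; T[1,1] = 0.
  T[0,:] = [+0.0000, +0.2586, +0.0862, +0.0517, +0.5690, +0.6379]
  T[1,:] = [+0.4253, +0.0000, -0.2184, +0.2874, -0.2644, -0.4138]
  T[2,:] = [+0.3196, -0.2990, +0.0000, -0.1856, +0.4124, +0.3918]
  T[3,:] = [+0.0986, +0.5211, -0.3803, +0.0000, +0.2958, +0.3239]
  T[4,:] = [+0.2439, -0.5854, -0.0732, +0.3415, +0.0000, -0.3902]
  T[5,:] = [+0.1270, -0.4444, +0.4444, +0.4127, -0.1905, +0.0000]
eigenvalue magnitudes: 1.3353, 0.7288, 0.5405, 0.4029, 0.2517, 0.2173.
spectral radius ρ = 1.3353; 1.3353 > 1 ⇒ diverges.

no, ρ = 1.3353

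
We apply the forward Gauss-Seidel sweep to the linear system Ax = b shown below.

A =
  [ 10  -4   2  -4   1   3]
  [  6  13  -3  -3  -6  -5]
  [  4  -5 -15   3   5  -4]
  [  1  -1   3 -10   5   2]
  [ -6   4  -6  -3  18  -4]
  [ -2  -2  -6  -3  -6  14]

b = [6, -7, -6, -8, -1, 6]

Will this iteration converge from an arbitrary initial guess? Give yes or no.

Let D = diag(10, 13, -15, -10, 18, 14); L, U the strict triangles.
Gauss-Seidel: T = -(D+L)⁻¹U, row 0 first, T[0,5] = -(3)/(10) = -0.3000; later rows by forward substitution.
  T[0,:] = [+0.0000  +0.4000  -0.2000  +0.4000  -0.1000  -0.3000]
  T[1,:] = [+0.0000  -0.1846  +0.3231  +0.0462  +0.5077  +0.5231]
  T[2,:] = [+0.0000  +0.1682  -0.1610  +0.2913  +0.1374  -0.5210]
  T[3,:] = [+0.0000  +0.1089  -0.1006  +0.1228  +0.4805  -0.0386]
  T[4,:] = [+0.0000  +0.2486  -0.2089  +0.2406  -0.0203  -0.1741]
  T[5,:] = [+0.0000  +0.2327  -0.1625  +0.3180  +0.2114  -0.2743]
moduli |λ_i(T)| = 0.8318, 0.5283, 0.1672, 0.1672, 0.0239, 0.0000.
ρ(T) = max|λ| = 0.8318; 0.8318 < 1: convergent.

yes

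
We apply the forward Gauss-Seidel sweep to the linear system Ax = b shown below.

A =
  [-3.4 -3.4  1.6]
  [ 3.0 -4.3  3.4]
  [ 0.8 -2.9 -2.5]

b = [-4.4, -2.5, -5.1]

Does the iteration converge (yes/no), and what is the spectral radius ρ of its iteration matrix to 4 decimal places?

no, ρ = 1.6960

Write A = D+L+U with D = diag(-3.4, -4.3, -2.5).
GS T = -(D+L)⁻¹U: row 0 first, T[0,2] = -(1.6)/(-3.4) = +0.4706; later rows by forward substitution.
  T[0,:] = [+0.0000, -1.0000, +0.4706]
  T[1,:] = [+0.0000, -0.6977, +1.1190]
  T[2,:] = [+0.0000, +0.4893, -1.1475]
eigenvalue magnitudes: 1.6960, 0.1492, 0.0000.
ρ(T) = max|λ| = 1.6960; 1.6960 > 1, so it fails to converge.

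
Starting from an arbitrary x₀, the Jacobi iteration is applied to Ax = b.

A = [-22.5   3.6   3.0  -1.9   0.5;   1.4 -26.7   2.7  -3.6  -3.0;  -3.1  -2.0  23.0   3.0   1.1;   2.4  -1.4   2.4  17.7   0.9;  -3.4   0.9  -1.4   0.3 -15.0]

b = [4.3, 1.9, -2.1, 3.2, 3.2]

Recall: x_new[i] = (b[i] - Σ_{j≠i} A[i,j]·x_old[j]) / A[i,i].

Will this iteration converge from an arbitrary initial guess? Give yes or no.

Diagonal D = diag(-22.5, -26.7, 23, 17.7, -15); L, U strict lower/upper.
Jacobi: T = -D⁻¹(L+U), T[3,2] = -(2.4)/(17.7) = -0.1356; T[3,3] = 0.
  T[0,:] = [+0.0000, +0.1600, +0.1333, -0.0844, +0.0222]
  T[1,:] = [+0.0524, +0.0000, +0.1011, -0.1348, -0.1124]
  T[2,:] = [+0.1348, +0.0870, +0.0000, -0.1304, -0.0478]
  T[3,:] = [-0.1356, +0.0791, -0.1356, +0.0000, -0.0508]
  T[4,:] = [-0.2267, +0.0600, -0.0933, +0.0200, +0.0000]
moduli |λ_i(T)| = 0.3175, 0.1921, 0.1921, 0.1389, 0.0299.
ρ(T) = max|λ| = 0.3175; 0.3175 < 1 ⇒ converges.

yes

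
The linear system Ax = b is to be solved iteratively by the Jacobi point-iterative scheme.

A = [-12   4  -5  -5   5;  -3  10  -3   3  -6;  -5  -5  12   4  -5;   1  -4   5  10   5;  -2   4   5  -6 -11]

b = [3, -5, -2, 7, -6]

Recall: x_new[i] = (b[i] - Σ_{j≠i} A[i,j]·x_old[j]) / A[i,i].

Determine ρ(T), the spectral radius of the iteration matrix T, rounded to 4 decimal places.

1.1404

A = D + L + U where D = diag(-12, 10, 12, 10, -11).
Jacobi T = -D⁻¹(L+U): T[0,2] = -(-5)/(-12) = -0.4167; T[0,0] = 0.
  T[0,:] = [+0.0000, +0.3333, -0.4167, -0.4167, +0.4167]
  T[1,:] = [+0.3000, +0.0000, +0.3000, -0.3000, +0.6000]
  T[2,:] = [+0.4167, +0.4167, +0.0000, -0.3333, +0.4167]
  T[3,:] = [-0.1000, +0.4000, -0.5000, +0.0000, -0.5000]
  T[4,:] = [-0.1818, +0.3636, +0.4545, -0.5455, +0.0000]
|eigenvalues of T|: 1.1404, 0.7537, 0.4969, 0.4969, 0.0535.
spectral radius ρ = 1.1404; 1.1404 > 1: divergent.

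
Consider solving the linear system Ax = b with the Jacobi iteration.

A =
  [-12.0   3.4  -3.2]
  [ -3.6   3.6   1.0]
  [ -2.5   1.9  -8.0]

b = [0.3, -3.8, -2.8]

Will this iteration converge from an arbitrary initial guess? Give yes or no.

yes

Split A = D + L + U, D = diag(-12, 3.6, -8).
Jacobi T = -D⁻¹(L+U): T[0,1] = -(3.4)/(-12) = +0.2833; T[0,0] = 0.
  T[0,:] = [+0.0000  +0.2833  -0.2667]
  T[1,:] = [+1.0000  +0.0000  -0.2778]
  T[2,:] = [-0.3125  +0.2375  +0.0000]
moduli |λ_i(T)| = 0.6040, 0.4665, 0.1375.
spectral radius ρ = 0.6040; 0.6040 < 1, so it converges for any x₀.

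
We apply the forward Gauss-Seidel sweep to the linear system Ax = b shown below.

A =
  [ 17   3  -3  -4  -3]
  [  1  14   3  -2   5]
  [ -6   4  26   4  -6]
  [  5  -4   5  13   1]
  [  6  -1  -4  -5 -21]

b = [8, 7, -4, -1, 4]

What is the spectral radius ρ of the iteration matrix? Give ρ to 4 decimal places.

Diagonal D = diag(17, 14, 26, 13, -21); L, U strict lower/upper.
T_GS = -(D+L)⁻¹U: row 0 first, T[0,2] = -(-3)/(17) = +0.1765; later rows by forward substitution.
  T[0,:] = [+0.0000  -0.1765  +0.1765  +0.2353  +0.1765]
  T[1,:] = [+0.0000  +0.0126  -0.2269  +0.1261  -0.3697]
  T[2,:] = [+0.0000  -0.0427  +0.0756  -0.1189  +0.3284]
  T[3,:] = [+0.0000  +0.0882  -0.1668  -0.0060  -0.3849]
  T[4,:] = [+0.0000  -0.0639  +0.0865  +0.0853  +0.0971]
|roots of det(T-λI)|: 0.3628, 0.0991, 0.0991, 0.0359, 0.0000.
ρ = 0.3628; 0.3628 < 1: convergent.

0.3628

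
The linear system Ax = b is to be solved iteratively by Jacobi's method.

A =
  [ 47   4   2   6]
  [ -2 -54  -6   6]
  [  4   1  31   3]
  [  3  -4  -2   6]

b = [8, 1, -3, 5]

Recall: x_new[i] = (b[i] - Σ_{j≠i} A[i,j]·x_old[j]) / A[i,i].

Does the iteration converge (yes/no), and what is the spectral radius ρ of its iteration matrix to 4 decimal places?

yes, ρ = 0.3894

Write A = D+L+U with D = diag(47, -54, 31, 6).
T_J = -D⁻¹(L+U): T[3,0] = -(3)/(6) = -0.5000; T[3,3] = 0.
  T[0,:] = [+0.0000, -0.0851, -0.0426, -0.1277]
  T[1,:] = [-0.0370, +0.0000, -0.1111, +0.1111]
  T[2,:] = [-0.1290, -0.0323, +0.0000, -0.0968]
  T[3,:] = [-0.5000, +0.6667, +0.3333, +0.0000]
|roots of det(T-λI)|: 0.3894, 0.2372, 0.2372, 0.0511.
ρ(T) = max|λ| = 0.3894; 0.3894 < 1 ⇒ converges.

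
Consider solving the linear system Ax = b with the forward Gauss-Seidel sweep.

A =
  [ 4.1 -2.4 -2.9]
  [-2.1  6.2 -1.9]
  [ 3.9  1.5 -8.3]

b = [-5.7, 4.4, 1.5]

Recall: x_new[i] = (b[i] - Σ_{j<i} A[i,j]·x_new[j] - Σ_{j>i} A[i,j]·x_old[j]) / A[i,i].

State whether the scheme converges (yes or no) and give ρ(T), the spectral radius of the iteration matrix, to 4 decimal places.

Diagonal D = diag(4.1, 6.2, -8.3); L, U strict lower/upper.
T_GS = -(D+L)⁻¹U: row 0 first, T[0,2] = -(-2.9)/(4.1) = +0.7073; later rows by forward substitution.
  T[0,:] = [+0.0000 +0.5854 +0.7073]
  T[1,:] = [+0.0000 +0.1983 +0.5460]
  T[2,:] = [+0.0000 +0.3109 +0.4310]
|roots of det(T-λI)|: 0.7428, 0.1135, 0.0000.
spectral radius ρ = 0.7428; 0.7428 < 1 ⇒ converges.

yes, ρ = 0.7428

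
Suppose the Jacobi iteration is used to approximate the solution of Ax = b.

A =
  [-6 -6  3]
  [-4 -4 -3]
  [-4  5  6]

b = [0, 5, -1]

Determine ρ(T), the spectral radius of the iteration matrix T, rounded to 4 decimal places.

1.5919

Diagonal D = diag(-6, -4, 6); L, U strict lower/upper.
Jacobi: T = -D⁻¹(L+U), T[2,1] = -(5)/(6) = -0.8333; T[2,2] = 0.
  T[0,:] = [+0.0000 -1.0000 +0.5000]
  T[1,:] = [-1.0000 +0.0000 -0.7500]
  T[2,:] = [+0.6667 -0.8333 +0.0000]
|λ(T)| sorted: 1.5919, 1.0362, 0.5557.
ρ = 1.5919; 1.5919 > 1, so it fails to converge.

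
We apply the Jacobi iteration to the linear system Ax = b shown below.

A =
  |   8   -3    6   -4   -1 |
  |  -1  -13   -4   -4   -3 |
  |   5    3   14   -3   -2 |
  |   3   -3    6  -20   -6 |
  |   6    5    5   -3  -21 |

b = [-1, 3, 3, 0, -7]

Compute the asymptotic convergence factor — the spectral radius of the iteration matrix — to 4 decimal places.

Let D = diag(8, -13, 14, -20, -21); L, U the strict triangles.
T_J = -D⁻¹(L+U): T[2,1] = -(3)/(14) = -0.2143; T[2,2] = 0.
  T[0,:] = [+0.0000  +0.3750  -0.7500  +0.5000  +0.1250]
  T[1,:] = [-0.0769  +0.0000  -0.3077  -0.3077  -0.2308]
  T[2,:] = [-0.3571  -0.2143  +0.0000  +0.2143  +0.1429]
  T[3,:] = [+0.1500  -0.1500  +0.3000  +0.0000  -0.3000]
  T[4,:] = [+0.2857  +0.2381  +0.2381  -0.1429  +0.0000]
moduli |λ_i(T)| = 0.8733, 0.5832, 0.2917, 0.2143, 0.2143.
ρ(T) = max|λ| = 0.8733; 0.8733 < 1 ⇒ converges.

0.8733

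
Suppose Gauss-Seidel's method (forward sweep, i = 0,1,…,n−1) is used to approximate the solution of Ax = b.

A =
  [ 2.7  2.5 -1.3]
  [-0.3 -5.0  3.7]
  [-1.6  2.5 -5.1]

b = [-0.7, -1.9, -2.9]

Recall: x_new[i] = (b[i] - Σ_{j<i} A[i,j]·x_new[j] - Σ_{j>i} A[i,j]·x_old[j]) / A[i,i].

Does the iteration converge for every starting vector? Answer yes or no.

Split A = D + L + U, D = diag(2.7, -5, -5.1).
Gauss-Seidel: T = -(D+L)⁻¹U, row 0 first, T[0,1] = -(2.5)/(2.7) = -0.9259; later rows by forward substitution.
  T[0,:] = [+0.0000, -0.9259, +0.4815]
  T[1,:] = [+0.0000, +0.0556, +0.7111]
  T[2,:] = [+0.0000, +0.3177, +0.1975]
moduli |λ_i(T)| = 0.6071, 0.3541, 0.0000.
spectral radius ρ = 0.6071; 0.6071 < 1 ⇒ converges.

yes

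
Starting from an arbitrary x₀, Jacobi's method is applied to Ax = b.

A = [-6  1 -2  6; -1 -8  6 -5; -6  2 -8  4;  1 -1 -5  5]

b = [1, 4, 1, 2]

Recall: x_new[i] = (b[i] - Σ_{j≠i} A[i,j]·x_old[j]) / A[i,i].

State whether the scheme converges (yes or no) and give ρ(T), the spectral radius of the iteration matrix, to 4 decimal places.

no, ρ = 1.1618

Split A = D + L + U, D = diag(-6, -8, -8, 5).
T_J = -D⁻¹(L+U): T[0,1] = -(1)/(-6) = +0.1667; T[0,0] = 0.
  T[0,:] = [+0.0000, +0.1667, -0.3333, +1.0000]
  T[1,:] = [-0.1250, +0.0000, +0.7500, -0.6250]
  T[2,:] = [-0.7500, +0.2500, +0.0000, +0.5000]
  T[3,:] = [-0.2000, +0.2000, +1.0000, +0.0000]
|roots of det(T-λI)|: 1.1618, 0.8747, 0.8747, 0.0059.
spectral radius ρ = 1.1618; 1.1618 > 1 ⇒ diverges.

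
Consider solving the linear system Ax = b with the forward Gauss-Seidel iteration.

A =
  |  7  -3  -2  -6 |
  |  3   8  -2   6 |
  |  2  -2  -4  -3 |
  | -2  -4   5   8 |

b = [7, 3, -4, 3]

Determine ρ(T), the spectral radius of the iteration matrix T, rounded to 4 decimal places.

0.8211

Let D = diag(7, 8, -4, 8); L, U the strict triangles.
GS T = -(D+L)⁻¹U: row 0 first, T[0,1] = -(-3)/(7) = +0.4286; later rows by forward substitution.
  T[0,:] = [+0.0000 +0.4286 +0.2857 +0.8571]
  T[1,:] = [+0.0000 -0.1607 +0.1429 -1.0714]
  T[2,:] = [+0.0000 +0.2946 +0.0714 +0.2143]
  T[3,:] = [+0.0000 -0.1574 +0.0982 -0.4554]
|roots of det(T-λI)|: 0.8211, 0.1564, 0.1564, 0.0000.
spectral radius ρ = 0.8211; 0.8211 < 1: convergent.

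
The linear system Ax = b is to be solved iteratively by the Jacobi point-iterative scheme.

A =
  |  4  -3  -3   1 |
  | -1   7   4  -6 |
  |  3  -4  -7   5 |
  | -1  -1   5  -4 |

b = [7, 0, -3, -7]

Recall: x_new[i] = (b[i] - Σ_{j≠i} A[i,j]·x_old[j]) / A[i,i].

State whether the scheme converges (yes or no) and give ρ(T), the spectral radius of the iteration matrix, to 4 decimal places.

no, ρ = 1.5608

Diagonal D = diag(4, 7, -7, -4); L, U strict lower/upper.
Jacobi: T = -D⁻¹(L+U), T[0,3] = -(1)/(4) = -0.2500; T[0,0] = 0.
  T[0,:] = [+0.0000 +0.7500 +0.7500 -0.2500]
  T[1,:] = [+0.1429 +0.0000 -0.5714 +0.8571]
  T[2,:] = [+0.4286 -0.5714 +0.0000 +0.7143]
  T[3,:] = [-0.2500 -0.2500 +1.2500 +0.0000]
eigenvalue magnitudes: 1.5608, 0.8651, 0.5815, 0.5815.
spectral radius ρ = 1.5608; 1.5608 > 1 ⇒ diverges.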